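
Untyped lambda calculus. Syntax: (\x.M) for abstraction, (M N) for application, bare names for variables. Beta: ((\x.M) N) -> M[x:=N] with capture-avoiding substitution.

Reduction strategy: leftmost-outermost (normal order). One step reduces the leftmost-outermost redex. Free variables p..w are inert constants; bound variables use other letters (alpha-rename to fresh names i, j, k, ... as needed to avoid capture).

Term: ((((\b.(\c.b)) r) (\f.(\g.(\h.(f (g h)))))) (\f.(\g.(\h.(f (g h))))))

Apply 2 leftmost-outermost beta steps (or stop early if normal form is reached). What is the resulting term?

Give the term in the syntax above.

Answer: (r (\f.(\g.(\h.(f (g h))))))

Derivation:
Step 0: ((((\b.(\c.b)) r) (\f.(\g.(\h.(f (g h)))))) (\f.(\g.(\h.(f (g h))))))
Step 1: (((\c.r) (\f.(\g.(\h.(f (g h)))))) (\f.(\g.(\h.(f (g h))))))
Step 2: (r (\f.(\g.(\h.(f (g h))))))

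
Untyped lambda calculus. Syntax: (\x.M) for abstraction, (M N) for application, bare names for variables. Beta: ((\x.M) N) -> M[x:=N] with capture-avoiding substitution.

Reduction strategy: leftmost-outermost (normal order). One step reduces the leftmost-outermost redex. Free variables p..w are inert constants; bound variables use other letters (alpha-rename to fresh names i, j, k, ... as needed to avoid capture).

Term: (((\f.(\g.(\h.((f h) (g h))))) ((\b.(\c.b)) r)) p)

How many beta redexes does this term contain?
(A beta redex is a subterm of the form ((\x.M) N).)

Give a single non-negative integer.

Answer: 2

Derivation:
Term: (((\f.(\g.(\h.((f h) (g h))))) ((\b.(\c.b)) r)) p)
  Redex: ((\f.(\g.(\h.((f h) (g h))))) ((\b.(\c.b)) r))
  Redex: ((\b.(\c.b)) r)
Total redexes: 2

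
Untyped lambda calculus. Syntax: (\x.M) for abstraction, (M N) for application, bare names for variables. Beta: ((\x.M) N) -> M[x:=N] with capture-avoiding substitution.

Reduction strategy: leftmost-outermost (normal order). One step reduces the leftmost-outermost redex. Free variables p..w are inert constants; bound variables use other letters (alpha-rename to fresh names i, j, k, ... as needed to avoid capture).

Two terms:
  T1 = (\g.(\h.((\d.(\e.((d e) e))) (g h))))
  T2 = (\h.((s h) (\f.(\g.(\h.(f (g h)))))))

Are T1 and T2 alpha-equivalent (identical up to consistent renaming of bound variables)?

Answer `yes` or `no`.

Answer: no

Derivation:
Term 1: (\g.(\h.((\d.(\e.((d e) e))) (g h))))
Term 2: (\h.((s h) (\f.(\g.(\h.(f (g h)))))))
Alpha-equivalence: compare structure up to binder renaming.
Result: False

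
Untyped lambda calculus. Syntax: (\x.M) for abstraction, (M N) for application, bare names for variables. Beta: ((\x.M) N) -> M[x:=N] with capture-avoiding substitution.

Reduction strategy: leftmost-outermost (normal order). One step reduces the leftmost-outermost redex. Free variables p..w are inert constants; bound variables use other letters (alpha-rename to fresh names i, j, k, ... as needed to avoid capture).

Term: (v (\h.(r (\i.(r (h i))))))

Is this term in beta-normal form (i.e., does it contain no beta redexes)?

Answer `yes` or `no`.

Term: (v (\h.(r (\i.(r (h i))))))
No beta redexes found.

Answer: yes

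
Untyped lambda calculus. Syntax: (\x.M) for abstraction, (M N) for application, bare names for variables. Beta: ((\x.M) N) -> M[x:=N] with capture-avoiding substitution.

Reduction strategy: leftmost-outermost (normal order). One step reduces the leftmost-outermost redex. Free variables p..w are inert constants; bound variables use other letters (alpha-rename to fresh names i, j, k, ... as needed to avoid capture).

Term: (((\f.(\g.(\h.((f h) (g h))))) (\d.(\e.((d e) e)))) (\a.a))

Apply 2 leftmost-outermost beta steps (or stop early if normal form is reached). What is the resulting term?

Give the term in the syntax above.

Answer: (\h.(((\d.(\e.((d e) e))) h) ((\a.a) h)))

Derivation:
Step 0: (((\f.(\g.(\h.((f h) (g h))))) (\d.(\e.((d e) e)))) (\a.a))
Step 1: ((\g.(\h.(((\d.(\e.((d e) e))) h) (g h)))) (\a.a))
Step 2: (\h.(((\d.(\e.((d e) e))) h) ((\a.a) h)))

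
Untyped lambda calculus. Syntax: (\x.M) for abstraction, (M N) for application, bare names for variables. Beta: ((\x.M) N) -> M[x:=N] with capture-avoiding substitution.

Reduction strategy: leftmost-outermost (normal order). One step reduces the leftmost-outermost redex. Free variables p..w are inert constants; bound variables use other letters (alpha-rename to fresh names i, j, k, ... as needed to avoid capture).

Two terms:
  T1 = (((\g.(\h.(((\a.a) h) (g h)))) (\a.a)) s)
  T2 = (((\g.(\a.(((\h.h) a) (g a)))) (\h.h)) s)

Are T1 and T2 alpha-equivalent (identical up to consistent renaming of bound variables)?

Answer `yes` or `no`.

Answer: yes

Derivation:
Term 1: (((\g.(\h.(((\a.a) h) (g h)))) (\a.a)) s)
Term 2: (((\g.(\a.(((\h.h) a) (g a)))) (\h.h)) s)
Alpha-equivalence: compare structure up to binder renaming.
Result: True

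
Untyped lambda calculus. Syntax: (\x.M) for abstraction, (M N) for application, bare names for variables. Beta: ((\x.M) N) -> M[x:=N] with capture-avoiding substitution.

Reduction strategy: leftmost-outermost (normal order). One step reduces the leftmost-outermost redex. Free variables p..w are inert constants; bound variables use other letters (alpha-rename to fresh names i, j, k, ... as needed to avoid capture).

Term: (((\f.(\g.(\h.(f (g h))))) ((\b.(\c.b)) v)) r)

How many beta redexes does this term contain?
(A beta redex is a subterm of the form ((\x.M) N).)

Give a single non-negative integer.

Term: (((\f.(\g.(\h.(f (g h))))) ((\b.(\c.b)) v)) r)
  Redex: ((\f.(\g.(\h.(f (g h))))) ((\b.(\c.b)) v))
  Redex: ((\b.(\c.b)) v)
Total redexes: 2

Answer: 2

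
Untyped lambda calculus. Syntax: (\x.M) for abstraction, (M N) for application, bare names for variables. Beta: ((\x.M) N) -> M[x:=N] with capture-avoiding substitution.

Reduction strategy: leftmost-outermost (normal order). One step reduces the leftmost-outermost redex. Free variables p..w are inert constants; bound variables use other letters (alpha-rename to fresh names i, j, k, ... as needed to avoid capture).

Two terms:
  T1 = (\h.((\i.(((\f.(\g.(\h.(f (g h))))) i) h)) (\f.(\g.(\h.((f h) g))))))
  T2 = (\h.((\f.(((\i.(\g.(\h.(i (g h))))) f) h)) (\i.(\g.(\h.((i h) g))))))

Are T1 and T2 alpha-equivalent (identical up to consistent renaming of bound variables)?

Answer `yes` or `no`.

Term 1: (\h.((\i.(((\f.(\g.(\h.(f (g h))))) i) h)) (\f.(\g.(\h.((f h) g))))))
Term 2: (\h.((\f.(((\i.(\g.(\h.(i (g h))))) f) h)) (\i.(\g.(\h.((i h) g))))))
Alpha-equivalence: compare structure up to binder renaming.
Result: True

Answer: yes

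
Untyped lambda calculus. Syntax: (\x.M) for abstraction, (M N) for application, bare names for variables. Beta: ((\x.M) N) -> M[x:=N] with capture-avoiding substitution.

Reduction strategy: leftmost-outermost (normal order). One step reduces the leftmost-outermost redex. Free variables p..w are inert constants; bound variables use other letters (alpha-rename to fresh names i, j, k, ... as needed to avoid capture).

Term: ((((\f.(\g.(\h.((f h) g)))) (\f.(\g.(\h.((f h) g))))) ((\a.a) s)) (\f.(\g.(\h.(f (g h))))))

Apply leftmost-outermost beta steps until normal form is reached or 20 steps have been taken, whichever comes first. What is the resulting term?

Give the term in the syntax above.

Step 0: ((((\f.(\g.(\h.((f h) g)))) (\f.(\g.(\h.((f h) g))))) ((\a.a) s)) (\f.(\g.(\h.(f (g h))))))
Step 1: (((\g.(\h.(((\f.(\g.(\h.((f h) g)))) h) g))) ((\a.a) s)) (\f.(\g.(\h.(f (g h))))))
Step 2: ((\h.(((\f.(\g.(\h.((f h) g)))) h) ((\a.a) s))) (\f.(\g.(\h.(f (g h))))))
Step 3: (((\f.(\g.(\h.((f h) g)))) (\f.(\g.(\h.(f (g h)))))) ((\a.a) s))
Step 4: ((\g.(\h.(((\f.(\g.(\h.(f (g h))))) h) g))) ((\a.a) s))
Step 5: (\h.(((\f.(\g.(\h.(f (g h))))) h) ((\a.a) s)))
Step 6: (\h.((\g.(\i.(h (g i)))) ((\a.a) s)))
Step 7: (\h.(\i.(h (((\a.a) s) i))))
Step 8: (\h.(\i.(h (s i))))

Answer: (\h.(\i.(h (s i))))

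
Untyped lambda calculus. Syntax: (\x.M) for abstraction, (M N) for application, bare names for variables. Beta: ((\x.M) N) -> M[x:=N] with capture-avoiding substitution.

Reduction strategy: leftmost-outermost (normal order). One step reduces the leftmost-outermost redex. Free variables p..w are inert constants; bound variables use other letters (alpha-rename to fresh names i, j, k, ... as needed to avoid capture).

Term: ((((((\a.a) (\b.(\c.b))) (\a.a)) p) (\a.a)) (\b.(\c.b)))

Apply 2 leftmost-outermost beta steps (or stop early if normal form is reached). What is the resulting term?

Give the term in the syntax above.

Step 0: ((((((\a.a) (\b.(\c.b))) (\a.a)) p) (\a.a)) (\b.(\c.b)))
Step 1: (((((\b.(\c.b)) (\a.a)) p) (\a.a)) (\b.(\c.b)))
Step 2: ((((\c.(\a.a)) p) (\a.a)) (\b.(\c.b)))

Answer: ((((\c.(\a.a)) p) (\a.a)) (\b.(\c.b)))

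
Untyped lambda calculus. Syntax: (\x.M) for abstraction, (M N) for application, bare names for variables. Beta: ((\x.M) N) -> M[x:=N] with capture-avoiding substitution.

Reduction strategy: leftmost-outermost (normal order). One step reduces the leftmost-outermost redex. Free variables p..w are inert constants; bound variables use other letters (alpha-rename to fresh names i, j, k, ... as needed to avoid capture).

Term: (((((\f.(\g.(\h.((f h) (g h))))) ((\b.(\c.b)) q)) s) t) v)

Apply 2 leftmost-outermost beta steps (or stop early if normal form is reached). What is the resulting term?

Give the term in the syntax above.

Step 0: (((((\f.(\g.(\h.((f h) (g h))))) ((\b.(\c.b)) q)) s) t) v)
Step 1: ((((\g.(\h.((((\b.(\c.b)) q) h) (g h)))) s) t) v)
Step 2: (((\h.((((\b.(\c.b)) q) h) (s h))) t) v)

Answer: (((\h.((((\b.(\c.b)) q) h) (s h))) t) v)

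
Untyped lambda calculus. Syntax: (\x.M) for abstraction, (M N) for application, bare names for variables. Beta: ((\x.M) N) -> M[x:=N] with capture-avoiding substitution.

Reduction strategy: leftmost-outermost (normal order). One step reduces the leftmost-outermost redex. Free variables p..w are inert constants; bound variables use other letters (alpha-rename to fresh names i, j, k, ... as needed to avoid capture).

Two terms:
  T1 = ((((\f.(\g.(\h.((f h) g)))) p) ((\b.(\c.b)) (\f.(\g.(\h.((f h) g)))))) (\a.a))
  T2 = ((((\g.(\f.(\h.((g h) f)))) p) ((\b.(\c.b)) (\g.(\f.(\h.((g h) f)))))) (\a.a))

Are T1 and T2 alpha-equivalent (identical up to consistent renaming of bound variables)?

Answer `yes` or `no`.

Term 1: ((((\f.(\g.(\h.((f h) g)))) p) ((\b.(\c.b)) (\f.(\g.(\h.((f h) g)))))) (\a.a))
Term 2: ((((\g.(\f.(\h.((g h) f)))) p) ((\b.(\c.b)) (\g.(\f.(\h.((g h) f)))))) (\a.a))
Alpha-equivalence: compare structure up to binder renaming.
Result: True

Answer: yes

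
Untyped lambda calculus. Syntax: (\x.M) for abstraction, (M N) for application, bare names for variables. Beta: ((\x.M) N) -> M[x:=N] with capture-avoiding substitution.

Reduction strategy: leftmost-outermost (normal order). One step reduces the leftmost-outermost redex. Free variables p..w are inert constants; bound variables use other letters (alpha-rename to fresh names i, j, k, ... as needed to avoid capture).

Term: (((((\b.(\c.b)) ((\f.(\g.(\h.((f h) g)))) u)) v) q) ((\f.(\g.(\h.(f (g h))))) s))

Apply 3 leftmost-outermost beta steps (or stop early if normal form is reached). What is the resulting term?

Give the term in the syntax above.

Step 0: (((((\b.(\c.b)) ((\f.(\g.(\h.((f h) g)))) u)) v) q) ((\f.(\g.(\h.(f (g h))))) s))
Step 1: ((((\c.((\f.(\g.(\h.((f h) g)))) u)) v) q) ((\f.(\g.(\h.(f (g h))))) s))
Step 2: ((((\f.(\g.(\h.((f h) g)))) u) q) ((\f.(\g.(\h.(f (g h))))) s))
Step 3: (((\g.(\h.((u h) g))) q) ((\f.(\g.(\h.(f (g h))))) s))

Answer: (((\g.(\h.((u h) g))) q) ((\f.(\g.(\h.(f (g h))))) s))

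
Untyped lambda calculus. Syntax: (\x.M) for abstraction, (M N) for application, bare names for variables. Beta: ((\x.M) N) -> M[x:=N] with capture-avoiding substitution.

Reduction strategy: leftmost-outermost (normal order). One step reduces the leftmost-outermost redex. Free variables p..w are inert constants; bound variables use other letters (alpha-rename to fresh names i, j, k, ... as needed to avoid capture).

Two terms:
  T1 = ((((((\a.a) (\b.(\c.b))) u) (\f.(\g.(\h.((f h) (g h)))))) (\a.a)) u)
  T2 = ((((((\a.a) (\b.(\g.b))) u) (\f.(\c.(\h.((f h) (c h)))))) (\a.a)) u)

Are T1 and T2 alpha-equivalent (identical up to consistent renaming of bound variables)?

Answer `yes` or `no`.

Term 1: ((((((\a.a) (\b.(\c.b))) u) (\f.(\g.(\h.((f h) (g h)))))) (\a.a)) u)
Term 2: ((((((\a.a) (\b.(\g.b))) u) (\f.(\c.(\h.((f h) (c h)))))) (\a.a)) u)
Alpha-equivalence: compare structure up to binder renaming.
Result: True

Answer: yes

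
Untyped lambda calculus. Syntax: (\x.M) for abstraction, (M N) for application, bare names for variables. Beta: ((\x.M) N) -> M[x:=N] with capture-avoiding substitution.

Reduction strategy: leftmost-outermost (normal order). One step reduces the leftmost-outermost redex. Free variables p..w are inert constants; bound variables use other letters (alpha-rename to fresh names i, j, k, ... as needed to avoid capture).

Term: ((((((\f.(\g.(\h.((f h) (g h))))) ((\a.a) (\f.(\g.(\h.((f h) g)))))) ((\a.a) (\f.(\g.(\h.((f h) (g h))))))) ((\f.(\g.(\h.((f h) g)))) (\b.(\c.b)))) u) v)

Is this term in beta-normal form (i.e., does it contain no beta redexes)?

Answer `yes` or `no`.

Answer: no

Derivation:
Term: ((((((\f.(\g.(\h.((f h) (g h))))) ((\a.a) (\f.(\g.(\h.((f h) g)))))) ((\a.a) (\f.(\g.(\h.((f h) (g h))))))) ((\f.(\g.(\h.((f h) g)))) (\b.(\c.b)))) u) v)
Found 4 beta redex(es).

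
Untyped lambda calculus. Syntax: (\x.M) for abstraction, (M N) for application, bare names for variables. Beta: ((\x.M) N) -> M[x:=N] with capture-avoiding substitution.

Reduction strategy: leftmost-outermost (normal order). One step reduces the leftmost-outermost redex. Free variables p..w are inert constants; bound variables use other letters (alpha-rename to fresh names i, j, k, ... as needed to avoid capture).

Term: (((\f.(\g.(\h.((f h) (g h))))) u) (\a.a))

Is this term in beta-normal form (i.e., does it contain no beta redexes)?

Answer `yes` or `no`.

Term: (((\f.(\g.(\h.((f h) (g h))))) u) (\a.a))
Found 1 beta redex(es).

Answer: no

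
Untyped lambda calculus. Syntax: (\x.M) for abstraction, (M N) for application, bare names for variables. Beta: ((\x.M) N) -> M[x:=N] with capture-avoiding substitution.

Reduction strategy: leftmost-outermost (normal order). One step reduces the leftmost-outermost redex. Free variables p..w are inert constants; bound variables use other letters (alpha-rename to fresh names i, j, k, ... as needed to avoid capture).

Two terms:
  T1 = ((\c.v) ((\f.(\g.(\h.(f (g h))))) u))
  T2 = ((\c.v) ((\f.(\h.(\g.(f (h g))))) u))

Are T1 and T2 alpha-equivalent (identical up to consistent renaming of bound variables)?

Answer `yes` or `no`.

Term 1: ((\c.v) ((\f.(\g.(\h.(f (g h))))) u))
Term 2: ((\c.v) ((\f.(\h.(\g.(f (h g))))) u))
Alpha-equivalence: compare structure up to binder renaming.
Result: True

Answer: yes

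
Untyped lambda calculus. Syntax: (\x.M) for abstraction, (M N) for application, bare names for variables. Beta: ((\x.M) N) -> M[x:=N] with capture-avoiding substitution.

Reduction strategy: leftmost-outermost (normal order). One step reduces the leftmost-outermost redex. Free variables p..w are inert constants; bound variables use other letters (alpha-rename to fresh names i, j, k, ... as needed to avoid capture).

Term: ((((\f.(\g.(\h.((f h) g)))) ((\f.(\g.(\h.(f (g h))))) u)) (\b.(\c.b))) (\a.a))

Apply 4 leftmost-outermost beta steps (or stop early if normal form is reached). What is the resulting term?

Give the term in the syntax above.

Step 0: ((((\f.(\g.(\h.((f h) g)))) ((\f.(\g.(\h.(f (g h))))) u)) (\b.(\c.b))) (\a.a))
Step 1: (((\g.(\h.((((\f.(\g.(\h.(f (g h))))) u) h) g))) (\b.(\c.b))) (\a.a))
Step 2: ((\h.((((\f.(\g.(\h.(f (g h))))) u) h) (\b.(\c.b)))) (\a.a))
Step 3: ((((\f.(\g.(\h.(f (g h))))) u) (\a.a)) (\b.(\c.b)))
Step 4: (((\g.(\h.(u (g h)))) (\a.a)) (\b.(\c.b)))

Answer: (((\g.(\h.(u (g h)))) (\a.a)) (\b.(\c.b)))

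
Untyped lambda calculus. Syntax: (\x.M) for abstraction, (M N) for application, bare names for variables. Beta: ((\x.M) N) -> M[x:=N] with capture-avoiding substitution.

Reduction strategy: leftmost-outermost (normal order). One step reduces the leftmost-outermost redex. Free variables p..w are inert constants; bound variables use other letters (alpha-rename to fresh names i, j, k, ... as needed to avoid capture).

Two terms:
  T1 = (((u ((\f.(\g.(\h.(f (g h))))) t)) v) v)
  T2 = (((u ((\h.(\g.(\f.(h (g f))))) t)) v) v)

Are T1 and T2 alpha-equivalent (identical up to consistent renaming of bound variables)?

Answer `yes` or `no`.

Term 1: (((u ((\f.(\g.(\h.(f (g h))))) t)) v) v)
Term 2: (((u ((\h.(\g.(\f.(h (g f))))) t)) v) v)
Alpha-equivalence: compare structure up to binder renaming.
Result: True

Answer: yes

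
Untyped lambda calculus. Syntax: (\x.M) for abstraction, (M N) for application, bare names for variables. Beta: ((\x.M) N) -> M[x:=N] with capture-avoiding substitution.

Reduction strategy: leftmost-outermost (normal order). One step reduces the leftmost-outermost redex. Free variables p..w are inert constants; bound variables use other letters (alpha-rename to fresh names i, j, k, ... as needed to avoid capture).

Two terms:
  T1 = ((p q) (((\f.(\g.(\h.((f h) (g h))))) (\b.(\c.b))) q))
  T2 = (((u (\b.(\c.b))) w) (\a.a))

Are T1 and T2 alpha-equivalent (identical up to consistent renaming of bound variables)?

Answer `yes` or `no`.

Answer: no

Derivation:
Term 1: ((p q) (((\f.(\g.(\h.((f h) (g h))))) (\b.(\c.b))) q))
Term 2: (((u (\b.(\c.b))) w) (\a.a))
Alpha-equivalence: compare structure up to binder renaming.
Result: False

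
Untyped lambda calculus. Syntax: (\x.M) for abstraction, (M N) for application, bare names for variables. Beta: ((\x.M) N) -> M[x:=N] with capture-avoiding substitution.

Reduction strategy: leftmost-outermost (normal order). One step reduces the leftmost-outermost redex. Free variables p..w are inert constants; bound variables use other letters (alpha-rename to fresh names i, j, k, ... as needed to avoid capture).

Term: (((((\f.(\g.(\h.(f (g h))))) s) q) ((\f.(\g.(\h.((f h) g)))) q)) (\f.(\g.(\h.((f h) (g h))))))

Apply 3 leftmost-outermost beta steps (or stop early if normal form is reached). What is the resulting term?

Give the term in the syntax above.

Step 0: (((((\f.(\g.(\h.(f (g h))))) s) q) ((\f.(\g.(\h.((f h) g)))) q)) (\f.(\g.(\h.((f h) (g h))))))
Step 1: ((((\g.(\h.(s (g h)))) q) ((\f.(\g.(\h.((f h) g)))) q)) (\f.(\g.(\h.((f h) (g h))))))
Step 2: (((\h.(s (q h))) ((\f.(\g.(\h.((f h) g)))) q)) (\f.(\g.(\h.((f h) (g h))))))
Step 3: ((s (q ((\f.(\g.(\h.((f h) g)))) q))) (\f.(\g.(\h.((f h) (g h))))))

Answer: ((s (q ((\f.(\g.(\h.((f h) g)))) q))) (\f.(\g.(\h.((f h) (g h))))))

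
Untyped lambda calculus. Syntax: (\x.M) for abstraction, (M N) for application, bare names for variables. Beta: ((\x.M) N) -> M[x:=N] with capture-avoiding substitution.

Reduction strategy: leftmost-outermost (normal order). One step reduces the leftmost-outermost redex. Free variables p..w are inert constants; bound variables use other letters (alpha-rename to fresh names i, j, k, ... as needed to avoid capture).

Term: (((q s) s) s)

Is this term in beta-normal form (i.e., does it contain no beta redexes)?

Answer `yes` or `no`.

Term: (((q s) s) s)
No beta redexes found.

Answer: yes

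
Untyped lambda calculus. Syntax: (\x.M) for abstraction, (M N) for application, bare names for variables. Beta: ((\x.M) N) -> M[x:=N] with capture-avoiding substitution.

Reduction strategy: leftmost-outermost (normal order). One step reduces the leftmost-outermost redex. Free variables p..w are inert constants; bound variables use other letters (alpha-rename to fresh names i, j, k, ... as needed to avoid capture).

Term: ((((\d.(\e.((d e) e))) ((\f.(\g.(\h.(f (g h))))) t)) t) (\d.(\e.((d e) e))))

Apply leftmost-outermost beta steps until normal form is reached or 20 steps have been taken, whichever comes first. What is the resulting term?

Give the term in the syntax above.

Step 0: ((((\d.(\e.((d e) e))) ((\f.(\g.(\h.(f (g h))))) t)) t) (\d.(\e.((d e) e))))
Step 1: (((\e.((((\f.(\g.(\h.(f (g h))))) t) e) e)) t) (\d.(\e.((d e) e))))
Step 2: (((((\f.(\g.(\h.(f (g h))))) t) t) t) (\d.(\e.((d e) e))))
Step 3: ((((\g.(\h.(t (g h)))) t) t) (\d.(\e.((d e) e))))
Step 4: (((\h.(t (t h))) t) (\d.(\e.((d e) e))))
Step 5: ((t (t t)) (\d.(\e.((d e) e))))

Answer: ((t (t t)) (\d.(\e.((d e) e))))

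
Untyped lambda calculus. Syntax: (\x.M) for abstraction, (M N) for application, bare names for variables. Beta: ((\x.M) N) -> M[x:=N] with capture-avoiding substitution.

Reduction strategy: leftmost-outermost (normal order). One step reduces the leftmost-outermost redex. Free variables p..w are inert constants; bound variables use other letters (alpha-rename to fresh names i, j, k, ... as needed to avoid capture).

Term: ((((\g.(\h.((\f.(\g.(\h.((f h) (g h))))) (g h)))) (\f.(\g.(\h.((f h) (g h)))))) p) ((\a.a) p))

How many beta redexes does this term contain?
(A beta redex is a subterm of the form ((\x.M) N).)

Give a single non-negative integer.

Answer: 3

Derivation:
Term: ((((\g.(\h.((\f.(\g.(\h.((f h) (g h))))) (g h)))) (\f.(\g.(\h.((f h) (g h)))))) p) ((\a.a) p))
  Redex: ((\g.(\h.((\f.(\g.(\h.((f h) (g h))))) (g h)))) (\f.(\g.(\h.((f h) (g h))))))
  Redex: ((\f.(\g.(\h.((f h) (g h))))) (g h))
  Redex: ((\a.a) p)
Total redexes: 3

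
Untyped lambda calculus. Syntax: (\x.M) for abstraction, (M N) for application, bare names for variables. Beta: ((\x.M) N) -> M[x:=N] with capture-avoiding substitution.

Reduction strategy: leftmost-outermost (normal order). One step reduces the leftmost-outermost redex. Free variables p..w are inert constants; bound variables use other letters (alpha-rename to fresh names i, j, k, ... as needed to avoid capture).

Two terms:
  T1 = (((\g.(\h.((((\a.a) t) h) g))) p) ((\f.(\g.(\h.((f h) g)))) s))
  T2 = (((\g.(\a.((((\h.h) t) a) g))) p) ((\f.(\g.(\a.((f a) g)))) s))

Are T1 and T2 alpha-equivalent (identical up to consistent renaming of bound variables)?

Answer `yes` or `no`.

Answer: yes

Derivation:
Term 1: (((\g.(\h.((((\a.a) t) h) g))) p) ((\f.(\g.(\h.((f h) g)))) s))
Term 2: (((\g.(\a.((((\h.h) t) a) g))) p) ((\f.(\g.(\a.((f a) g)))) s))
Alpha-equivalence: compare structure up to binder renaming.
Result: True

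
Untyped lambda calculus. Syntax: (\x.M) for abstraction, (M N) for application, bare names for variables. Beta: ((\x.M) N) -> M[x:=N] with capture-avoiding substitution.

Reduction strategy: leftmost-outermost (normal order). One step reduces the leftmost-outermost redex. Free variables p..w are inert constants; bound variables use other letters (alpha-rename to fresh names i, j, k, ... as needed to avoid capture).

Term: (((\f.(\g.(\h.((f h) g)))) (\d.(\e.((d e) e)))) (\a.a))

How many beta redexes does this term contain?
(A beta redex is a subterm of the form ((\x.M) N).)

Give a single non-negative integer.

Answer: 1

Derivation:
Term: (((\f.(\g.(\h.((f h) g)))) (\d.(\e.((d e) e)))) (\a.a))
  Redex: ((\f.(\g.(\h.((f h) g)))) (\d.(\e.((d e) e))))
Total redexes: 1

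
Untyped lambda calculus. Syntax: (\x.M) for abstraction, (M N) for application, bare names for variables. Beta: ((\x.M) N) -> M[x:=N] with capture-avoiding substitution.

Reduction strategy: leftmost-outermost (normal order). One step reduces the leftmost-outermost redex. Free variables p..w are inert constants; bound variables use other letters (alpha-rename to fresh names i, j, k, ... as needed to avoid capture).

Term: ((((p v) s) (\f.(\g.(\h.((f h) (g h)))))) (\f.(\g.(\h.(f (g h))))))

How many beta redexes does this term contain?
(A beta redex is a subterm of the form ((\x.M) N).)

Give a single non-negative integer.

Answer: 0

Derivation:
Term: ((((p v) s) (\f.(\g.(\h.((f h) (g h)))))) (\f.(\g.(\h.(f (g h))))))
  (no redexes)
Total redexes: 0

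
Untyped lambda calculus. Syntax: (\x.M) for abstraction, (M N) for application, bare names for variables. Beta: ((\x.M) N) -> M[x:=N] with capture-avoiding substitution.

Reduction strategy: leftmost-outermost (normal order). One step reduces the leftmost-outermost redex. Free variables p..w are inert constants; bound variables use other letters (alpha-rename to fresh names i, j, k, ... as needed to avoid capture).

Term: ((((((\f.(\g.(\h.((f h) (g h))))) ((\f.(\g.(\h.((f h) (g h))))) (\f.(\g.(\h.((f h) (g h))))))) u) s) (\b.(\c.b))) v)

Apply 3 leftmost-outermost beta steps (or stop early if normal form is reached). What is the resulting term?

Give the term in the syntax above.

Answer: ((((((\f.(\g.(\h.((f h) (g h))))) (\f.(\g.(\h.((f h) (g h)))))) s) (u s)) (\b.(\c.b))) v)

Derivation:
Step 0: ((((((\f.(\g.(\h.((f h) (g h))))) ((\f.(\g.(\h.((f h) (g h))))) (\f.(\g.(\h.((f h) (g h))))))) u) s) (\b.(\c.b))) v)
Step 1: (((((\g.(\h.((((\f.(\g.(\h.((f h) (g h))))) (\f.(\g.(\h.((f h) (g h)))))) h) (g h)))) u) s) (\b.(\c.b))) v)
Step 2: ((((\h.((((\f.(\g.(\h.((f h) (g h))))) (\f.(\g.(\h.((f h) (g h)))))) h) (u h))) s) (\b.(\c.b))) v)
Step 3: ((((((\f.(\g.(\h.((f h) (g h))))) (\f.(\g.(\h.((f h) (g h)))))) s) (u s)) (\b.(\c.b))) v)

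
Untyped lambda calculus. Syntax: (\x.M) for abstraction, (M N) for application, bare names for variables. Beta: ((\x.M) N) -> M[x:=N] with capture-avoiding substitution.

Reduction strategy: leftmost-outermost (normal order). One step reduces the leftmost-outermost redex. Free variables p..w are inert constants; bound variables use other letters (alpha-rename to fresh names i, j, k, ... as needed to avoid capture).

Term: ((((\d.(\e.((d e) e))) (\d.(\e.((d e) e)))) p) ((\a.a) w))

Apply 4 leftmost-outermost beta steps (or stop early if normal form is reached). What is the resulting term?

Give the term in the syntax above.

Step 0: ((((\d.(\e.((d e) e))) (\d.(\e.((d e) e)))) p) ((\a.a) w))
Step 1: (((\e.(((\d.(\e.((d e) e))) e) e)) p) ((\a.a) w))
Step 2: ((((\d.(\e.((d e) e))) p) p) ((\a.a) w))
Step 3: (((\e.((p e) e)) p) ((\a.a) w))
Step 4: (((p p) p) ((\a.a) w))

Answer: (((p p) p) ((\a.a) w))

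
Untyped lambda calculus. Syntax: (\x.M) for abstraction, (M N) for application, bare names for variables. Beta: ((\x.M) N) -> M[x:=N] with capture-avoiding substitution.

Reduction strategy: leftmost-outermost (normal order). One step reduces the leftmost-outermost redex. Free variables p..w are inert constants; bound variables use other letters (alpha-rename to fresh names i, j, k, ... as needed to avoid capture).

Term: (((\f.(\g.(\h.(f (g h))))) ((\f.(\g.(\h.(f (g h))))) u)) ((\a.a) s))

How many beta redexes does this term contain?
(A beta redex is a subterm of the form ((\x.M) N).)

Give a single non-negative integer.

Answer: 3

Derivation:
Term: (((\f.(\g.(\h.(f (g h))))) ((\f.(\g.(\h.(f (g h))))) u)) ((\a.a) s))
  Redex: ((\f.(\g.(\h.(f (g h))))) ((\f.(\g.(\h.(f (g h))))) u))
  Redex: ((\f.(\g.(\h.(f (g h))))) u)
  Redex: ((\a.a) s)
Total redexes: 3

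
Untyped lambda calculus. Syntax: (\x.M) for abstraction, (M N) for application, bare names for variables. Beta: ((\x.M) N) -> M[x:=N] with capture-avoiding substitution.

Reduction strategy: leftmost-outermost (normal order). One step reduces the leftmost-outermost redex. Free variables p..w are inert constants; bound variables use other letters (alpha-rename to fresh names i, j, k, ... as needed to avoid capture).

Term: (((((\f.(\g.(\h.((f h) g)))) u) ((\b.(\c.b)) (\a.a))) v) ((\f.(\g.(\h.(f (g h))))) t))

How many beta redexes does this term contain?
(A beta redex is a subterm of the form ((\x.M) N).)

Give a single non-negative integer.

Term: (((((\f.(\g.(\h.((f h) g)))) u) ((\b.(\c.b)) (\a.a))) v) ((\f.(\g.(\h.(f (g h))))) t))
  Redex: ((\f.(\g.(\h.((f h) g)))) u)
  Redex: ((\b.(\c.b)) (\a.a))
  Redex: ((\f.(\g.(\h.(f (g h))))) t)
Total redexes: 3

Answer: 3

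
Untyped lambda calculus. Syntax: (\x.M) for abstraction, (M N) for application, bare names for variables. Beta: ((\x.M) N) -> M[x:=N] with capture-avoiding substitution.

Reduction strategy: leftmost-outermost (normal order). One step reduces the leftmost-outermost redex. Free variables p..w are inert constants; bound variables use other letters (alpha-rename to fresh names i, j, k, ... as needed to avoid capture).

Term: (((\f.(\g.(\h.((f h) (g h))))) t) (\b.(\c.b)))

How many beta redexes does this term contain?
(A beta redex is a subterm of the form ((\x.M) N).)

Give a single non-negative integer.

Answer: 1

Derivation:
Term: (((\f.(\g.(\h.((f h) (g h))))) t) (\b.(\c.b)))
  Redex: ((\f.(\g.(\h.((f h) (g h))))) t)
Total redexes: 1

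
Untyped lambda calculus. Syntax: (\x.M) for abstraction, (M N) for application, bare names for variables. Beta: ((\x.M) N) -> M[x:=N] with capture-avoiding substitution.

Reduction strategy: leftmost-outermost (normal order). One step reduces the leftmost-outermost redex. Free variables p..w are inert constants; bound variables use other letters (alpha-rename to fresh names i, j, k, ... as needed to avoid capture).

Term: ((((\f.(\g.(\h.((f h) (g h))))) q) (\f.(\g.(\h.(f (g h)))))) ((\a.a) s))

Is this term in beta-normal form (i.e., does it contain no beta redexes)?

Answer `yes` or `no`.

Term: ((((\f.(\g.(\h.((f h) (g h))))) q) (\f.(\g.(\h.(f (g h)))))) ((\a.a) s))
Found 2 beta redex(es).

Answer: no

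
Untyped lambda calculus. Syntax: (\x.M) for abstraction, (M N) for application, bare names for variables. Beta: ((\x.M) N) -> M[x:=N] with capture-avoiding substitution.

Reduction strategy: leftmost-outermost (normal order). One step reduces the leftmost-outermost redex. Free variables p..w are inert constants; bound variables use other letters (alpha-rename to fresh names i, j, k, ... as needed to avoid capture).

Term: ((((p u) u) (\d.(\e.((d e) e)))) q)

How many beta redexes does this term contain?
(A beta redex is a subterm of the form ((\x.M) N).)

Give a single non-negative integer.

Term: ((((p u) u) (\d.(\e.((d e) e)))) q)
  (no redexes)
Total redexes: 0

Answer: 0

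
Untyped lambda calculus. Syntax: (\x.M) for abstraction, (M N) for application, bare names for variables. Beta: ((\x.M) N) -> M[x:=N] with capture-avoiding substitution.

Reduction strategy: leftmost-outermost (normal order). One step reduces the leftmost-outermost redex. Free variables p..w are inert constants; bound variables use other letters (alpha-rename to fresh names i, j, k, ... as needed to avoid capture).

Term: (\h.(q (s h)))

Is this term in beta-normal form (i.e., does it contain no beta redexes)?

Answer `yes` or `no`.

Term: (\h.(q (s h)))
No beta redexes found.

Answer: yes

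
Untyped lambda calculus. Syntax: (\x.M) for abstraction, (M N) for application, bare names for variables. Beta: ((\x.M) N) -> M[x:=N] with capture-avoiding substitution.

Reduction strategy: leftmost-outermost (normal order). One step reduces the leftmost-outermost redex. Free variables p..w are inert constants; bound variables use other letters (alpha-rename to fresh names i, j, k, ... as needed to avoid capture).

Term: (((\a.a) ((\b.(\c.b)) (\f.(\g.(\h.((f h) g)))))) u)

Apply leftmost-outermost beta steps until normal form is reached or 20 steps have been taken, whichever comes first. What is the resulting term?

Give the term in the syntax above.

Step 0: (((\a.a) ((\b.(\c.b)) (\f.(\g.(\h.((f h) g)))))) u)
Step 1: (((\b.(\c.b)) (\f.(\g.(\h.((f h) g))))) u)
Step 2: ((\c.(\f.(\g.(\h.((f h) g))))) u)
Step 3: (\f.(\g.(\h.((f h) g))))

Answer: (\f.(\g.(\h.((f h) g))))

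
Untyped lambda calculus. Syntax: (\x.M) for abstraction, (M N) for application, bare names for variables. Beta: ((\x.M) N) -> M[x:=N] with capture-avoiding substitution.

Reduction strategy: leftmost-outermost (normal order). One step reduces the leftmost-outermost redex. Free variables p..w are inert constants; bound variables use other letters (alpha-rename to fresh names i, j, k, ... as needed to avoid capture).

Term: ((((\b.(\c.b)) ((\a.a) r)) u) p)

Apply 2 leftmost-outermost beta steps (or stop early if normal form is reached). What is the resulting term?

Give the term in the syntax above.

Step 0: ((((\b.(\c.b)) ((\a.a) r)) u) p)
Step 1: (((\c.((\a.a) r)) u) p)
Step 2: (((\a.a) r) p)

Answer: (((\a.a) r) p)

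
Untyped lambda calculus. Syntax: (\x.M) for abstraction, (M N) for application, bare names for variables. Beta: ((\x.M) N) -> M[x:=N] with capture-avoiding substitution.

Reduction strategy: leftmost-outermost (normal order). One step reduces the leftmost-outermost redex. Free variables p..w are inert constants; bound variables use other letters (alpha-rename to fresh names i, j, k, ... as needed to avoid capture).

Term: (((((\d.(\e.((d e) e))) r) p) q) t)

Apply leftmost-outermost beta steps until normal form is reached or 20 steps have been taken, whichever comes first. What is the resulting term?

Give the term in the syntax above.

Step 0: (((((\d.(\e.((d e) e))) r) p) q) t)
Step 1: ((((\e.((r e) e)) p) q) t)
Step 2: ((((r p) p) q) t)

Answer: ((((r p) p) q) t)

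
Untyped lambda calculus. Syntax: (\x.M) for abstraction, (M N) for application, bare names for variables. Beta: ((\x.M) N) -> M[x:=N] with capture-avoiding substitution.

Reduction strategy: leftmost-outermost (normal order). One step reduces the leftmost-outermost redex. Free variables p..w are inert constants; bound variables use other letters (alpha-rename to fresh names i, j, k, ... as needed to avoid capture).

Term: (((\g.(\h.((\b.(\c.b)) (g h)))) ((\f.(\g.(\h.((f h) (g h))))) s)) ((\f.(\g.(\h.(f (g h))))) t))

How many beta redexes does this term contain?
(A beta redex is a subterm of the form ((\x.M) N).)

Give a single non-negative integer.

Term: (((\g.(\h.((\b.(\c.b)) (g h)))) ((\f.(\g.(\h.((f h) (g h))))) s)) ((\f.(\g.(\h.(f (g h))))) t))
  Redex: ((\g.(\h.((\b.(\c.b)) (g h)))) ((\f.(\g.(\h.((f h) (g h))))) s))
  Redex: ((\b.(\c.b)) (g h))
  Redex: ((\f.(\g.(\h.((f h) (g h))))) s)
  Redex: ((\f.(\g.(\h.(f (g h))))) t)
Total redexes: 4

Answer: 4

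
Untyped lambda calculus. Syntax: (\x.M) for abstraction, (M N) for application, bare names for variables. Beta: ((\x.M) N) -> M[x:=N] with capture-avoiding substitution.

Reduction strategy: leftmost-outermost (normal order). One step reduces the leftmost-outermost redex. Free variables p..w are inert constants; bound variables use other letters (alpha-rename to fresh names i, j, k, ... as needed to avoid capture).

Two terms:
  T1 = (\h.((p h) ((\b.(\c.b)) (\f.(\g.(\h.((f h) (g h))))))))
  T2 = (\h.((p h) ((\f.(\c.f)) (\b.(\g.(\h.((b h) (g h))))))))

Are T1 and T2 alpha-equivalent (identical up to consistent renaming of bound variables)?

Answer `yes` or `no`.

Term 1: (\h.((p h) ((\b.(\c.b)) (\f.(\g.(\h.((f h) (g h))))))))
Term 2: (\h.((p h) ((\f.(\c.f)) (\b.(\g.(\h.((b h) (g h))))))))
Alpha-equivalence: compare structure up to binder renaming.
Result: True

Answer: yes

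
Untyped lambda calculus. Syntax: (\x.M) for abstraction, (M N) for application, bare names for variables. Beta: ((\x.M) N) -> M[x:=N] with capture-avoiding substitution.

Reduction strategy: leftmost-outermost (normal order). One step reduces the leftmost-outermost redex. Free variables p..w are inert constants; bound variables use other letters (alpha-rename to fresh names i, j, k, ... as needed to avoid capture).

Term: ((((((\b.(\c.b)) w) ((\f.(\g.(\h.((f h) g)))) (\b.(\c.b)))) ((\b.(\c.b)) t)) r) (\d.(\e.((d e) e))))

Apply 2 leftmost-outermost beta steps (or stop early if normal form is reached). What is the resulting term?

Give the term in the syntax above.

Answer: (((w ((\b.(\c.b)) t)) r) (\d.(\e.((d e) e))))

Derivation:
Step 0: ((((((\b.(\c.b)) w) ((\f.(\g.(\h.((f h) g)))) (\b.(\c.b)))) ((\b.(\c.b)) t)) r) (\d.(\e.((d e) e))))
Step 1: (((((\c.w) ((\f.(\g.(\h.((f h) g)))) (\b.(\c.b)))) ((\b.(\c.b)) t)) r) (\d.(\e.((d e) e))))
Step 2: (((w ((\b.(\c.b)) t)) r) (\d.(\e.((d e) e))))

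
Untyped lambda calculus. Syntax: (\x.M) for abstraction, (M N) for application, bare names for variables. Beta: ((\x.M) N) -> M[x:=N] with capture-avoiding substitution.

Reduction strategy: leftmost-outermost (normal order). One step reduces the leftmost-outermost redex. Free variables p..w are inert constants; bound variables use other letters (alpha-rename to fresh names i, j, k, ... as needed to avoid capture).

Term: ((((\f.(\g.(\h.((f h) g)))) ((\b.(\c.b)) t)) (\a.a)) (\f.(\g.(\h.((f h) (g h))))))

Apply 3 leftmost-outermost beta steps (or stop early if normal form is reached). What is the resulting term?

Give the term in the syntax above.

Answer: ((((\b.(\c.b)) t) (\f.(\g.(\h.((f h) (g h)))))) (\a.a))

Derivation:
Step 0: ((((\f.(\g.(\h.((f h) g)))) ((\b.(\c.b)) t)) (\a.a)) (\f.(\g.(\h.((f h) (g h))))))
Step 1: (((\g.(\h.((((\b.(\c.b)) t) h) g))) (\a.a)) (\f.(\g.(\h.((f h) (g h))))))
Step 2: ((\h.((((\b.(\c.b)) t) h) (\a.a))) (\f.(\g.(\h.((f h) (g h))))))
Step 3: ((((\b.(\c.b)) t) (\f.(\g.(\h.((f h) (g h)))))) (\a.a))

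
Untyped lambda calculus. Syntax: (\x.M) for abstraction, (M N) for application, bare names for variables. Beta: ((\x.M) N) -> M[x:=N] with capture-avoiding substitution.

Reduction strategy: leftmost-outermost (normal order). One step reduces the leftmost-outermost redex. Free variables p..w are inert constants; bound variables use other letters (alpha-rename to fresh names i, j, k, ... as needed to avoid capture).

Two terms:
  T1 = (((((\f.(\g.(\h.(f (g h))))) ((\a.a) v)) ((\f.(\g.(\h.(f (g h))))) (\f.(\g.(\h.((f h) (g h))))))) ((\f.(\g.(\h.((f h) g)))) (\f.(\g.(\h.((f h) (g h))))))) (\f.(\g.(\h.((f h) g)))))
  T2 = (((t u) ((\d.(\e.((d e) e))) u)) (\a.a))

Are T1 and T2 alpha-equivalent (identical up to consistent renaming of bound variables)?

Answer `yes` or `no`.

Term 1: (((((\f.(\g.(\h.(f (g h))))) ((\a.a) v)) ((\f.(\g.(\h.(f (g h))))) (\f.(\g.(\h.((f h) (g h))))))) ((\f.(\g.(\h.((f h) g)))) (\f.(\g.(\h.((f h) (g h))))))) (\f.(\g.(\h.((f h) g)))))
Term 2: (((t u) ((\d.(\e.((d e) e))) u)) (\a.a))
Alpha-equivalence: compare structure up to binder renaming.
Result: False

Answer: no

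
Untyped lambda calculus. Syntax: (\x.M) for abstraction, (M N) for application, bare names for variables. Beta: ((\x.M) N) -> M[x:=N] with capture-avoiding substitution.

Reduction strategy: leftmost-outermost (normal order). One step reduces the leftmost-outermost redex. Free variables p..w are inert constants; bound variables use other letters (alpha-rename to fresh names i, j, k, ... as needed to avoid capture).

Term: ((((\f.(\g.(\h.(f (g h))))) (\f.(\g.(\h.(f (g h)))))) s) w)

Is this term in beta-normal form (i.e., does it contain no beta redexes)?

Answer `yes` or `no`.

Answer: no

Derivation:
Term: ((((\f.(\g.(\h.(f (g h))))) (\f.(\g.(\h.(f (g h)))))) s) w)
Found 1 beta redex(es).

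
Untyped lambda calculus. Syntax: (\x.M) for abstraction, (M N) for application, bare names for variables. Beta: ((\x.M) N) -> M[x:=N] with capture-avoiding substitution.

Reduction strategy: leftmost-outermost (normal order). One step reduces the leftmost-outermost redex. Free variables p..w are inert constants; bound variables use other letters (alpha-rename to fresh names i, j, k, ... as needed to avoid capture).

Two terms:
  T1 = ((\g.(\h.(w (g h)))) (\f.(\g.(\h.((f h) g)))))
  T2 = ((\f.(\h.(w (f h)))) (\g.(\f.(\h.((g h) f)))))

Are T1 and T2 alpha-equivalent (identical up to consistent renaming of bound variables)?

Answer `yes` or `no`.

Term 1: ((\g.(\h.(w (g h)))) (\f.(\g.(\h.((f h) g)))))
Term 2: ((\f.(\h.(w (f h)))) (\g.(\f.(\h.((g h) f)))))
Alpha-equivalence: compare structure up to binder renaming.
Result: True

Answer: yes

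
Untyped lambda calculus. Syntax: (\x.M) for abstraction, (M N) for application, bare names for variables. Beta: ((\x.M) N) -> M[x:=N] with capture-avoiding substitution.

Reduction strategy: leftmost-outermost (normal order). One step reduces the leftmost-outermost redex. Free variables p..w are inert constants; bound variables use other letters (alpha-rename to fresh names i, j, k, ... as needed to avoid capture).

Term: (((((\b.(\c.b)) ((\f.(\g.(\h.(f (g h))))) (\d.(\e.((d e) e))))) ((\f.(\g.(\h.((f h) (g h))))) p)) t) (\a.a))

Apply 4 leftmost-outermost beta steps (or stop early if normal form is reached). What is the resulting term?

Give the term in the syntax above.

Step 0: (((((\b.(\c.b)) ((\f.(\g.(\h.(f (g h))))) (\d.(\e.((d e) e))))) ((\f.(\g.(\h.((f h) (g h))))) p)) t) (\a.a))
Step 1: ((((\c.((\f.(\g.(\h.(f (g h))))) (\d.(\e.((d e) e))))) ((\f.(\g.(\h.((f h) (g h))))) p)) t) (\a.a))
Step 2: ((((\f.(\g.(\h.(f (g h))))) (\d.(\e.((d e) e)))) t) (\a.a))
Step 3: (((\g.(\h.((\d.(\e.((d e) e))) (g h)))) t) (\a.a))
Step 4: ((\h.((\d.(\e.((d e) e))) (t h))) (\a.a))

Answer: ((\h.((\d.(\e.((d e) e))) (t h))) (\a.a))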